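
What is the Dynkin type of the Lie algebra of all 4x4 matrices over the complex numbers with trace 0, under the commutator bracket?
A_3

This is sl(4), which has dimension 4^2 - 1 = 15 and rank 4 - 1 = 3 (a Cartan subalgebra is the diagonal traceless matrices). In the classification of classical Lie algebras, the special linear algebra sl(n+1) has type A_n; here n = 3, so the Dynkin diagram is a chain of 3 nodes with single edges (A_3). Hence the type is A_3.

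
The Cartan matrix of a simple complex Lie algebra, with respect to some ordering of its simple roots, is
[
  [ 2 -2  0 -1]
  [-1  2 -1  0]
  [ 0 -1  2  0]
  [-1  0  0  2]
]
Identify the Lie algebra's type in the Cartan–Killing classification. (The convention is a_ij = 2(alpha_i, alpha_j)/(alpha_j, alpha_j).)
The matrix has rank 4 with 2's on the diagonal. Reading the off-diagonal entries as Dynkin edges (a single edge where a_ij = a_ji = -1; a double or triple edge where a_ij * a_ji = 2 or 3), the diagram is a chain of 4 nodes with a double edge between the middle two (F_4). One simple-root ordering that puts it in standard form is (alpha_4, alpha_1, alpha_2, alpha_3). So the algebra is type F_4.

type F_4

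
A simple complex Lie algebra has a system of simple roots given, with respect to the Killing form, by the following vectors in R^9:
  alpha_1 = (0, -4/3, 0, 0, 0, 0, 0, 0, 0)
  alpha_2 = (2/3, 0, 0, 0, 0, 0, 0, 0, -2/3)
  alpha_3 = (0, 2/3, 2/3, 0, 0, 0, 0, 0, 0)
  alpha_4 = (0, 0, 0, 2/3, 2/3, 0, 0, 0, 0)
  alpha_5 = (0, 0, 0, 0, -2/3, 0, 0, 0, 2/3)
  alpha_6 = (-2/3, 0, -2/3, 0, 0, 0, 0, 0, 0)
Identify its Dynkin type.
C_6 (sp(12))

Compute the Cartan integers a_ij = 2(alpha_i, alpha_j)/(alpha_j, alpha_j); the resulting 6x6 Cartan matrix is
[[2, 0, -2, 0, 0, 0], [0, 2, 0, 0, -1, -1], [-1, 0, 2, 0, 0, -1], [0, 0, 0, 2, -1, 0], [0, -1, 0, -1, 2, 0], [0, -1, -1, 0, 0, 2]].
The roots have two lengths (squared-length ratio 2:1); the short ones are alpha_{2,3,4,5,6}. The associated Dynkin diagram is a chain of 6 nodes with a double edge at one end; the terminal node there is the unique long simple root (C_6), so the type is C_6 (the algebra sp(12)).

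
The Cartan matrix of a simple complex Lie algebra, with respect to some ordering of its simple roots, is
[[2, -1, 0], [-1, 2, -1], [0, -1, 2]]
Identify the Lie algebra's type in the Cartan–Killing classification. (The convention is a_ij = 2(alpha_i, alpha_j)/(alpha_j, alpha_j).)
A_3 (sl(4))

The matrix has rank 3 with 2's on the diagonal. Reading the off-diagonal entries as Dynkin edges (a single edge where a_ij = a_ji = -1; a double or triple edge where a_ij * a_ji = 2 or 3), the diagram is a chain of 3 nodes with single edges (A_3). One simple-root ordering that puts it in standard form is (alpha_3, alpha_2, alpha_1). So the algebra is type A_3, i.e. sl(4).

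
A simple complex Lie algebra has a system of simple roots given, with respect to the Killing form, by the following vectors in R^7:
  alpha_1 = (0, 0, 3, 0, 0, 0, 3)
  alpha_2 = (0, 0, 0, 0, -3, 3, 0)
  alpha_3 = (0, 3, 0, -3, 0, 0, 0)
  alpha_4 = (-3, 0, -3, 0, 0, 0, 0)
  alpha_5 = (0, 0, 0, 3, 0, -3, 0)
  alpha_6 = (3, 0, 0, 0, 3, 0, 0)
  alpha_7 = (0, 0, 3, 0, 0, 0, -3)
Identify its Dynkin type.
D_7

Compute the Cartan integers a_ij = 2(alpha_i, alpha_j)/(alpha_j, alpha_j); the resulting 7x7 Cartan matrix is
[[2, 0, 0, -1, 0, 0, 0], [0, 2, 0, 0, -1, -1, 0], [0, 0, 2, 0, -1, 0, 0], [-1, 0, 0, 2, 0, -1, -1], [0, -1, -1, 0, 2, 0, 0], [0, -1, 0, -1, 0, 2, 0], [0, 0, 0, -1, 0, 0, 2]].
All simple roots have the same length, so the diagram is simply laced. The associated Dynkin diagram is a chain of 5 nodes with a fork of two nodes at one end (D_7), so the type is D_7 (the algebra so(14)).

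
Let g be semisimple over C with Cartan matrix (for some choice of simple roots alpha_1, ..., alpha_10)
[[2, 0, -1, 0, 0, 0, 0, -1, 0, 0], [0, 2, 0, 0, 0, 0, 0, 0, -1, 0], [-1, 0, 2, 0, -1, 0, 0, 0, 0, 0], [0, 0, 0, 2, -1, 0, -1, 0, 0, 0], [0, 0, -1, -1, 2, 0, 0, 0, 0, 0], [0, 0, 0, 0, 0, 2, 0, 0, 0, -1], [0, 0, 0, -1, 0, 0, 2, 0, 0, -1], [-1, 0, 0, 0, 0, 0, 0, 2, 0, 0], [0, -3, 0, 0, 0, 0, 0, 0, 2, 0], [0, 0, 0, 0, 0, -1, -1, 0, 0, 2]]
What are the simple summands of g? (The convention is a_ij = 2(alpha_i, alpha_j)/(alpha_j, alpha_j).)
The diagram associated to this matrix has two connected components: the simple roots {alpha_1, alpha_3, alpha_4, alpha_5, alpha_6, alpha_7, alpha_8, alpha_10} form a chain of 8 nodes with single edges (A_8), and {alpha_2, alpha_9} form two nodes joined by a triple edge (G_2). A semisimple Lie algebra decomposes uniquely as the direct sum of simple ideals, one per connected component of its Dynkin diagram, so g ≅ A_8 ⊕ G_2 (dimension 80 + 14 = 94).

A_8 (sl(9)) + G_2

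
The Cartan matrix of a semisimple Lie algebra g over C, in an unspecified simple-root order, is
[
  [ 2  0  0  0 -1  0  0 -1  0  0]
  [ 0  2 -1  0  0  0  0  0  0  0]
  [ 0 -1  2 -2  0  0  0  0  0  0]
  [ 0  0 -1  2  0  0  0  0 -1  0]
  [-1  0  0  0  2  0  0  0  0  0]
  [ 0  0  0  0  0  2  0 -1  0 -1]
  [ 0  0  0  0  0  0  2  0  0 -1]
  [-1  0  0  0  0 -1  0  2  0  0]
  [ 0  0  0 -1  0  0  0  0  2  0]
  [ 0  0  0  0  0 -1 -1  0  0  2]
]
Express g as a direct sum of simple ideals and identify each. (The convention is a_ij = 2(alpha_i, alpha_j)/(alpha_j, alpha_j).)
The diagram associated to this matrix has two connected components: the simple roots {alpha_1, alpha_5, alpha_6, alpha_7, alpha_8, alpha_10} form a chain of 6 nodes with single edges (A_6), and {alpha_2, alpha_3, alpha_4, alpha_9} form a chain of 4 nodes with a double edge between the middle two (F_4). A semisimple Lie algebra decomposes uniquely as the direct sum of simple ideals, one per connected component of its Dynkin diagram, so g ≅ A_6 ⊕ F_4 (dimension 48 + 52 = 100).

A6 + F4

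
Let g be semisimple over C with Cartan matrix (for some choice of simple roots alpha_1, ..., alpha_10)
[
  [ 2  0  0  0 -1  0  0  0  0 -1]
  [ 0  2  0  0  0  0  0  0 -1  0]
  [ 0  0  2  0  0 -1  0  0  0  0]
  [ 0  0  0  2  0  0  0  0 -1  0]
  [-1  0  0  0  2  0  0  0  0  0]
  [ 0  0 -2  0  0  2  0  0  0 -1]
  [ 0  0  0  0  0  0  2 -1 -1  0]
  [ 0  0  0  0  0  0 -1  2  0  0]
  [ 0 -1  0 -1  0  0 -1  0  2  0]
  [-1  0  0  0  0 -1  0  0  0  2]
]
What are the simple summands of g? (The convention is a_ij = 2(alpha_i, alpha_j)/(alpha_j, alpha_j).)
B_5 (so(11)) ⊕ D_5 (so(10))

The diagram associated to this matrix has two connected components: the simple roots {alpha_1, alpha_3, alpha_5, alpha_6, alpha_10} form a chain of 5 nodes with a double edge at one end; the terminal node there is the unique short simple root (B_5), and {alpha_2, alpha_4, alpha_7, alpha_8, alpha_9} form a chain of 3 nodes with a fork of two nodes at one end (D_5). A semisimple Lie algebra decomposes uniquely as the direct sum of simple ideals, one per connected component of its Dynkin diagram, so g ≅ B_5 ⊕ D_5 (dimension 55 + 45 = 100).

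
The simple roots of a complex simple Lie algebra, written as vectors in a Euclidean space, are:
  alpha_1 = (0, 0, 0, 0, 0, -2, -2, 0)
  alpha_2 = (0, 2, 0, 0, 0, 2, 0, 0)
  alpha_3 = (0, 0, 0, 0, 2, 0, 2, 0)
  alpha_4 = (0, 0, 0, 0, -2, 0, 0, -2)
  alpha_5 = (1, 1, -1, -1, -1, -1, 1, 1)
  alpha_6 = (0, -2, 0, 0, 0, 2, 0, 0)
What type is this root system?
type E_6

Compute the Cartan integers a_ij = 2(alpha_i, alpha_j)/(alpha_j, alpha_j); the resulting 6x6 Cartan matrix is
[[2, -1, -1, 0, 0, -1], [-1, 2, 0, 0, 0, 0], [-1, 0, 2, -1, 0, 0], [0, 0, -1, 2, 0, 0], [0, 0, 0, 0, 2, -1], [-1, 0, 0, 0, -1, 2]].
All simple roots have the same length, so the diagram is simply laced. The associated Dynkin diagram is a chain of 5 nodes with one extra node attached to the third node from one end (E_6), so the type is E_6.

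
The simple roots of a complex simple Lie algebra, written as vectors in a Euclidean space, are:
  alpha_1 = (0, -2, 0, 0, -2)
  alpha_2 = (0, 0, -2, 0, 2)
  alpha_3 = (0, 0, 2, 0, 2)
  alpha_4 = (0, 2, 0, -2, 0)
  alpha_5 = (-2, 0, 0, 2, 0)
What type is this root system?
Compute the Cartan integers a_ij = 2(alpha_i, alpha_j)/(alpha_j, alpha_j); the resulting 5x5 Cartan matrix is
[[2, -1, -1, -1, 0], [-1, 2, 0, 0, 0], [-1, 0, 2, 0, 0], [-1, 0, 0, 2, -1], [0, 0, 0, -1, 2]].
All simple roots have the same length, so the diagram is simply laced. The associated Dynkin diagram is a chain of 3 nodes with a fork of two nodes at one end (D_5), so the type is D_5 (the algebra so(10)).

D_5 (so(10))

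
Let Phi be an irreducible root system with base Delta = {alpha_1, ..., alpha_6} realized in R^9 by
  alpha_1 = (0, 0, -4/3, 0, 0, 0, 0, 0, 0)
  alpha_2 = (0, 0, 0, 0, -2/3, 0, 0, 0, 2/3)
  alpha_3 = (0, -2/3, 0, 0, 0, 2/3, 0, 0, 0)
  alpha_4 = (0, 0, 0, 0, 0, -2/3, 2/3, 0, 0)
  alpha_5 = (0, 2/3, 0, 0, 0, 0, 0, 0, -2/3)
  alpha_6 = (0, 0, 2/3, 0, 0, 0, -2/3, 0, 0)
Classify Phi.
Compute the Cartan integers a_ij = 2(alpha_i, alpha_j)/(alpha_j, alpha_j); the resulting 6x6 Cartan matrix is
[[2, 0, 0, 0, 0, -2], [0, 2, 0, 0, -1, 0], [0, 0, 2, -1, -1, 0], [0, 0, -1, 2, 0, -1], [0, -1, -1, 0, 2, 0], [-1, 0, 0, -1, 0, 2]].
The roots have two lengths (squared-length ratio 2:1); the short ones are alpha_{2,3,4,5,6}. The associated Dynkin diagram is a chain of 6 nodes with a double edge at one end; the terminal node there is the unique long simple root (C_6), so the type is C_6 (the algebra sp(12)).

type C_6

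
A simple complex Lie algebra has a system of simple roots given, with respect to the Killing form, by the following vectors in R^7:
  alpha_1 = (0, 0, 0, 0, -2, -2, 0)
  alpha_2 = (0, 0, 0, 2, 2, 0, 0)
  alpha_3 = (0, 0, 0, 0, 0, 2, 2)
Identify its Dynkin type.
type A_3

Compute the Cartan integers a_ij = 2(alpha_i, alpha_j)/(alpha_j, alpha_j); the resulting 3x3 Cartan matrix is
[[2, -1, -1], [-1, 2, 0], [-1, 0, 2]].
All simple roots have the same length, so the diagram is simply laced. The associated Dynkin diagram is a chain of 3 nodes with single edges (A_3), so the type is A_3 (the algebra sl(4)).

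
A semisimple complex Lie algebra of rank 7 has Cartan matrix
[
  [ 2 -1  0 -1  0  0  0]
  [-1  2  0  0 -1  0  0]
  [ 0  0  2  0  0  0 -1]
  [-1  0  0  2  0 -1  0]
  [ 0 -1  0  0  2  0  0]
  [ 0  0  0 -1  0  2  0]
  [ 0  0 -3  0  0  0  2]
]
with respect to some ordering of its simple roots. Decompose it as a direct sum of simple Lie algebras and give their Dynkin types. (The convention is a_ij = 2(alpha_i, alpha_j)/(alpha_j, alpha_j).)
A_5 (sl(6)) + G_2

The diagram associated to this matrix has two connected components: the simple roots {alpha_1, alpha_2, alpha_4, alpha_5, alpha_6} form a chain of 5 nodes with single edges (A_5), and {alpha_3, alpha_7} form two nodes joined by a triple edge (G_2). A semisimple Lie algebra decomposes uniquely as the direct sum of simple ideals, one per connected component of its Dynkin diagram, so g ≅ A_5 ⊕ G_2 (dimension 35 + 14 = 49).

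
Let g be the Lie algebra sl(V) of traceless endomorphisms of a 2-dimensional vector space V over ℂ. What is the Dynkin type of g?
type A_1

This is sl(2), which has dimension 2^2 - 1 = 3 and rank 2 - 1 = 1 (a Cartan subalgebra is the diagonal traceless matrices). In the classification of classical Lie algebras, the special linear algebra sl(n+1) has type A_n; here n = 1, so the Dynkin diagram is a chain of 1 nodes with single edges (A_1). Hence the type is A_1.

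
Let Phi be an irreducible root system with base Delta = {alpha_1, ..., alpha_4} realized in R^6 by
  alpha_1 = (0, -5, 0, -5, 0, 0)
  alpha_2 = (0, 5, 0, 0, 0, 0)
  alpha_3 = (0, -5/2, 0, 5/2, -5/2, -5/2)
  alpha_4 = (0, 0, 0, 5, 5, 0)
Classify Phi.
Compute the Cartan integers a_ij = 2(alpha_i, alpha_j)/(alpha_j, alpha_j); the resulting 4x4 Cartan matrix is
[[2, -2, 0, -1], [-1, 2, -1, 0], [0, -1, 2, 0], [-1, 0, 0, 2]].
The roots have two lengths (squared-length ratio 2:1); the short ones are alpha_{2,3}. The associated Dynkin diagram is a chain of 4 nodes with a double edge between the middle two (F_4), so the type is F_4.

F4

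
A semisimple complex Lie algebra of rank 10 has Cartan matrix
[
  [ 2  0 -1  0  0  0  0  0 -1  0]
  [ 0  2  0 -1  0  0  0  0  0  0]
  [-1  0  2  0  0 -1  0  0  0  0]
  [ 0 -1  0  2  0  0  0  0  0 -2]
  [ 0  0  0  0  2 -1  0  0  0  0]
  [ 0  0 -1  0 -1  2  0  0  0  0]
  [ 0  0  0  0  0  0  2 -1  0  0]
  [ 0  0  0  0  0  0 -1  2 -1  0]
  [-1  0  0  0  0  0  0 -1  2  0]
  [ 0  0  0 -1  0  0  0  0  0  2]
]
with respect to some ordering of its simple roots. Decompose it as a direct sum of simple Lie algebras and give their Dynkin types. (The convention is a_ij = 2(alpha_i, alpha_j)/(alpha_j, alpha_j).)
The diagram associated to this matrix has two connected components: the simple roots {alpha_1, alpha_3, alpha_5, alpha_6, alpha_7, alpha_8, alpha_9} form a chain of 7 nodes with single edges (A_7), and {alpha_2, alpha_4, alpha_10} form a chain of 3 nodes with a double edge at one end; the terminal node there is the unique short simple root (B_3). A semisimple Lie algebra decomposes uniquely as the direct sum of simple ideals, one per connected component of its Dynkin diagram, so g ≅ A_7 ⊕ B_3 (dimension 63 + 21 = 84).

type A_7 ⊕ type B_3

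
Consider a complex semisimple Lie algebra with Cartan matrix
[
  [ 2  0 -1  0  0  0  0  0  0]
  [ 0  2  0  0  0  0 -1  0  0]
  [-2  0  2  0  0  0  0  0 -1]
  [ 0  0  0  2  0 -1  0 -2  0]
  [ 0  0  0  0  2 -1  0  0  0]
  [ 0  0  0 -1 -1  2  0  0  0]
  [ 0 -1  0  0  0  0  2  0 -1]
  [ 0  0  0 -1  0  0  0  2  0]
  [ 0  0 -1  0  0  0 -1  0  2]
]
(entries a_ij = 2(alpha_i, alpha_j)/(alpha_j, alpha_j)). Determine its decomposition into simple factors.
type B_4 + type B_5

The diagram associated to this matrix has two connected components: the simple roots {alpha_4, alpha_5, alpha_6, alpha_8} form a chain of 4 nodes with a double edge at one end; the terminal node there is the unique short simple root (B_4), and {alpha_1, alpha_2, alpha_3, alpha_7, alpha_9} form a chain of 5 nodes with a double edge at one end; the terminal node there is the unique short simple root (B_5). A semisimple Lie algebra decomposes uniquely as the direct sum of simple ideals, one per connected component of its Dynkin diagram, so g ≅ B_4 ⊕ B_5 (dimension 36 + 55 = 91).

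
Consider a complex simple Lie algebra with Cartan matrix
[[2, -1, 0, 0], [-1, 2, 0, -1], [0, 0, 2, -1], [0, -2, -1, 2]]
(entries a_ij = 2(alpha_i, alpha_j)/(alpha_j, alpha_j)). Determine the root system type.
The matrix has rank 4 with 2's on the diagonal. Reading the off-diagonal entries as Dynkin edges (a single edge where a_ij = a_ji = -1; a double or triple edge where a_ij * a_ji = 2 or 3), the diagram is a chain of 4 nodes with a double edge between the middle two (F_4). One simple-root ordering that puts it in standard form is (alpha_3, alpha_4, alpha_2, alpha_1). So the algebra is type F_4.

type F_4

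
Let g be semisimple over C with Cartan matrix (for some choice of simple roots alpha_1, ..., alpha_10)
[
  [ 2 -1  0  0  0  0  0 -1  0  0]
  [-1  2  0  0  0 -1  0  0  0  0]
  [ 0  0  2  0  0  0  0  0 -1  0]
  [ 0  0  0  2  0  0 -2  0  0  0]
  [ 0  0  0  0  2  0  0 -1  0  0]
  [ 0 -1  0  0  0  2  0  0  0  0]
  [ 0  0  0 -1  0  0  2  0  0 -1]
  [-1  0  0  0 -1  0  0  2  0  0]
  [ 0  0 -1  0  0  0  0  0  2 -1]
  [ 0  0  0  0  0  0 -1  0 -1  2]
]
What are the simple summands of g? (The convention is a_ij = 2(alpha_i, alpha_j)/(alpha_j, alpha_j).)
The diagram associated to this matrix has two connected components: the simple roots {alpha_1, alpha_2, alpha_5, alpha_6, alpha_8} form a chain of 5 nodes with single edges (A_5), and {alpha_3, alpha_4, alpha_7, alpha_9, alpha_10} form a chain of 5 nodes with a double edge at one end; the terminal node there is the unique long simple root (C_5). A semisimple Lie algebra decomposes uniquely as the direct sum of simple ideals, one per connected component of its Dynkin diagram, so g ≅ A_5 ⊕ C_5 (dimension 35 + 55 = 90).

A5 ⊕ C5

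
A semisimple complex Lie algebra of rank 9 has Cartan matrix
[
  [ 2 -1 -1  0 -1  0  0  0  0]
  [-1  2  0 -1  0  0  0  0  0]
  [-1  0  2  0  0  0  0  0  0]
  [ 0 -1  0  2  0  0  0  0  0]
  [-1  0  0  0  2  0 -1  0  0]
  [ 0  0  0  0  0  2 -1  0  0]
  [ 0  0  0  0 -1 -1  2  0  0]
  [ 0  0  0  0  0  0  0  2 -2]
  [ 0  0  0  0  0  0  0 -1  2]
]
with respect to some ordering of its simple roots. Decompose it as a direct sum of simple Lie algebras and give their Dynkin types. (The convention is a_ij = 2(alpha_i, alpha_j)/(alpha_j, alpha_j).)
The diagram associated to this matrix has two connected components: the simple roots {alpha_8, alpha_9} form a chain of 2 nodes with a double edge at one end; the terminal node there is the unique short simple root (B_2), and {alpha_1, alpha_2, alpha_3, alpha_4, alpha_5, alpha_6, alpha_7} form a chain of 6 nodes with one extra node attached to the third node from one end (E_7). A semisimple Lie algebra decomposes uniquely as the direct sum of simple ideals, one per connected component of its Dynkin diagram, so g ≅ B_2 ⊕ E_7 (dimension 10 + 133 = 143).

B_2 ⊕ E_7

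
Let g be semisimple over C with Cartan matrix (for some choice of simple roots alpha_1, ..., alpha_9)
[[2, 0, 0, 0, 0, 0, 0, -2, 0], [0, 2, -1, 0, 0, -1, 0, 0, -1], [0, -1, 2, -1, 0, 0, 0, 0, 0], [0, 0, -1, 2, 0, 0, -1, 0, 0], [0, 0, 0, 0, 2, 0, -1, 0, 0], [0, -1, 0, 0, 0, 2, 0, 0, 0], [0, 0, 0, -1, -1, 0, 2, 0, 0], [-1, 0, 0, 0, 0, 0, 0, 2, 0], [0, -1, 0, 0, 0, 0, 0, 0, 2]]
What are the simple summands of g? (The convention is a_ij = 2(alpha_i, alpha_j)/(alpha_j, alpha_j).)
The diagram associated to this matrix has two connected components: the simple roots {alpha_1, alpha_8} form a chain of 2 nodes with a double edge at one end; the terminal node there is the unique short simple root (B_2), and {alpha_2, alpha_3, alpha_4, alpha_5, alpha_6, alpha_7, alpha_9} form a chain of 5 nodes with a fork of two nodes at one end (D_7). A semisimple Lie algebra decomposes uniquely as the direct sum of simple ideals, one per connected component of its Dynkin diagram, so g ≅ B_2 ⊕ D_7 (dimension 10 + 91 = 101).

B2 ⊕ D7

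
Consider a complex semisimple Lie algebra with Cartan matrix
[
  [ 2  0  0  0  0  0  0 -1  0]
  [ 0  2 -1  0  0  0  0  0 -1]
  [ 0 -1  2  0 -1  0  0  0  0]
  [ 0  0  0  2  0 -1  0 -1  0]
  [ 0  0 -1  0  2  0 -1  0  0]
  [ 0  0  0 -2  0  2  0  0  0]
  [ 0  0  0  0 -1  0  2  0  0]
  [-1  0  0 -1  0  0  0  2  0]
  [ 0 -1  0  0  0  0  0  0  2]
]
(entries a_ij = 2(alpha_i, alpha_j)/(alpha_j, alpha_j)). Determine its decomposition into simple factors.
type A_5 ⊕ type C_4

The diagram associated to this matrix has two connected components: the simple roots {alpha_2, alpha_3, alpha_5, alpha_7, alpha_9} form a chain of 5 nodes with single edges (A_5), and {alpha_1, alpha_4, alpha_6, alpha_8} form a chain of 4 nodes with a double edge at one end; the terminal node there is the unique long simple root (C_4). A semisimple Lie algebra decomposes uniquely as the direct sum of simple ideals, one per connected component of its Dynkin diagram, so g ≅ A_5 ⊕ C_4 (dimension 35 + 36 = 71).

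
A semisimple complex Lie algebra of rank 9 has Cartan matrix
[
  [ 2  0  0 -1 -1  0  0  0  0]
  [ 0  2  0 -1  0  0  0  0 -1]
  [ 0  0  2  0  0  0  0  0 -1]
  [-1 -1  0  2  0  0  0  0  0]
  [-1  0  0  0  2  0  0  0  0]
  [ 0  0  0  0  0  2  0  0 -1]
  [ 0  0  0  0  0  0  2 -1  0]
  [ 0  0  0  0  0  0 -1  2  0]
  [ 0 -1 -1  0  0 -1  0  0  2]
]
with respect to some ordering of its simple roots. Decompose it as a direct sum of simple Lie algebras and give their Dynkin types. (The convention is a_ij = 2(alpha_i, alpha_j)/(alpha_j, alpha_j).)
A_2 (sl(3)) ⊕ D_7 (so(14))

The diagram associated to this matrix has two connected components: the simple roots {alpha_7, alpha_8} form a chain of 2 nodes with single edges (A_2), and {alpha_1, alpha_2, alpha_3, alpha_4, alpha_5, alpha_6, alpha_9} form a chain of 5 nodes with a fork of two nodes at one end (D_7). A semisimple Lie algebra decomposes uniquely as the direct sum of simple ideals, one per connected component of its Dynkin diagram, so g ≅ A_2 ⊕ D_7 (dimension 8 + 91 = 99).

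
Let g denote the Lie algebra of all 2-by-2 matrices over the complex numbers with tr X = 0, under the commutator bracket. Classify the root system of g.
This is sl(2), which has dimension 2^2 - 1 = 3 and rank 2 - 1 = 1 (a Cartan subalgebra is the diagonal traceless matrices). In the classification of classical Lie algebras, the special linear algebra sl(n+1) has type A_n; here n = 1, so the Dynkin diagram is a chain of 1 nodes with single edges (A_1). Hence the type is A_1.

A_1 (sl(2))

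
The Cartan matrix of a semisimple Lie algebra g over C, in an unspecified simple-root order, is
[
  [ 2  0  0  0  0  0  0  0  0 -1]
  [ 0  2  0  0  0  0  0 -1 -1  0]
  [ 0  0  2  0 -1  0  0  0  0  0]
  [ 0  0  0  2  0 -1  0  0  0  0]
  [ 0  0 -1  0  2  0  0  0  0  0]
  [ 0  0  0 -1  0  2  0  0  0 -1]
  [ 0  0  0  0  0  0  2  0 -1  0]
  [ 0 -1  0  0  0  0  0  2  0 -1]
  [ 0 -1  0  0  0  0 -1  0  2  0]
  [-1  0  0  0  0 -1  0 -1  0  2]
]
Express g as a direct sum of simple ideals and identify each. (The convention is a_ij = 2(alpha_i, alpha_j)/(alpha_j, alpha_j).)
The diagram associated to this matrix has two connected components: the simple roots {alpha_3, alpha_5} form a chain of 2 nodes with single edges (A_2), and {alpha_1, alpha_2, alpha_4, alpha_6, alpha_7, alpha_8, alpha_9, alpha_10} form a chain of 7 nodes with one extra node attached to the third node from one end (E_8). A semisimple Lie algebra decomposes uniquely as the direct sum of simple ideals, one per connected component of its Dynkin diagram, so g ≅ A_2 ⊕ E_8 (dimension 8 + 248 = 256).

A2 ⊕ E8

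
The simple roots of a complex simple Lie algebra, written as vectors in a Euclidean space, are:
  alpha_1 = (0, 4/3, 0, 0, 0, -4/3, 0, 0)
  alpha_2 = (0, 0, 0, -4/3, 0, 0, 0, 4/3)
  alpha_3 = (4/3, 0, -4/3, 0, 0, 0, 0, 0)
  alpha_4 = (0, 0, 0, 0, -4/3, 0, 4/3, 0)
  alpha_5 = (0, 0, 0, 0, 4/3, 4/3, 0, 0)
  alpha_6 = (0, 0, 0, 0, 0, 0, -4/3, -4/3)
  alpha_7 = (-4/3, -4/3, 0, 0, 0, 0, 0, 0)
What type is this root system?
type A_7

Compute the Cartan integers a_ij = 2(alpha_i, alpha_j)/(alpha_j, alpha_j); the resulting 7x7 Cartan matrix is
[[2, 0, 0, 0, -1, 0, -1], [0, 2, 0, 0, 0, -1, 0], [0, 0, 2, 0, 0, 0, -1], [0, 0, 0, 2, -1, -1, 0], [-1, 0, 0, -1, 2, 0, 0], [0, -1, 0, -1, 0, 2, 0], [-1, 0, -1, 0, 0, 0, 2]].
All simple roots have the same length, so the diagram is simply laced. The associated Dynkin diagram is a chain of 7 nodes with single edges (A_7), so the type is A_7 (the algebra sl(8)).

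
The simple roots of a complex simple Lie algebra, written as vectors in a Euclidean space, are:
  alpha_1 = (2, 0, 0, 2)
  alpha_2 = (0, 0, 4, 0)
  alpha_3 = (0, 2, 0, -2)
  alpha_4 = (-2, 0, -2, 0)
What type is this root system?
Compute the Cartan integers a_ij = 2(alpha_i, alpha_j)/(alpha_j, alpha_j); the resulting 4x4 Cartan matrix is
[[2, 0, -1, -1], [0, 2, 0, -2], [-1, 0, 2, 0], [-1, -1, 0, 2]].
The roots have two lengths (squared-length ratio 2:1); the short ones are alpha_{1,3,4}. The associated Dynkin diagram is a chain of 4 nodes with a double edge at one end; the terminal node there is the unique long simple root (C_4), so the type is C_4 (the algebra sp(8)).

type C_4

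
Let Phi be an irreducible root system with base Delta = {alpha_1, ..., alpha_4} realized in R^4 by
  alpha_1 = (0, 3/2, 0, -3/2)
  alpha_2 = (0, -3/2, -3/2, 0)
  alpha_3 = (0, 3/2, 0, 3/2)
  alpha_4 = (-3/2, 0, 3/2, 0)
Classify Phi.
Compute the Cartan integers a_ij = 2(alpha_i, alpha_j)/(alpha_j, alpha_j); the resulting 4x4 Cartan matrix is
[[2, -1, 0, 0], [-1, 2, -1, -1], [0, -1, 2, 0], [0, -1, 0, 2]].
All simple roots have the same length, so the diagram is simply laced. The associated Dynkin diagram is a chain of 2 nodes with a fork of two nodes at one end (D_4), so the type is D_4 (the algebra so(8)).

D_4 (so(8))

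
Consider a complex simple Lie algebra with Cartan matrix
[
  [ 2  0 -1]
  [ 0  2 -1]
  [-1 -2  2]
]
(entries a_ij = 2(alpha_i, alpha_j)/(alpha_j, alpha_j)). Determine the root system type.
The matrix has rank 3 with 2's on the diagonal. Reading the off-diagonal entries as Dynkin edges (a single edge where a_ij = a_ji = -1; a double or triple edge where a_ij * a_ji = 2 or 3), the diagram is a chain of 3 nodes with a double edge at one end; the terminal node there is the unique short simple root (B_3). One simple-root ordering that puts it in standard form is (alpha_1, alpha_3, alpha_2). So the algebra is type B_3, i.e. so(7).

B_3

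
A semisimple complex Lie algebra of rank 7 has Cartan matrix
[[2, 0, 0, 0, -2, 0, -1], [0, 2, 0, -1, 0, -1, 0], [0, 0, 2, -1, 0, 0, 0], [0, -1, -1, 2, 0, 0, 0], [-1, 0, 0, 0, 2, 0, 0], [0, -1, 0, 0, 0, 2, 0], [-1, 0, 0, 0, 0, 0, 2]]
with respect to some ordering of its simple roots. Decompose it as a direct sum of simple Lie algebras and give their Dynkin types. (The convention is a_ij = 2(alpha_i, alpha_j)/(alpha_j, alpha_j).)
The diagram associated to this matrix has two connected components: the simple roots {alpha_2, alpha_3, alpha_4, alpha_6} form a chain of 4 nodes with single edges (A_4), and {alpha_1, alpha_5, alpha_7} form a chain of 3 nodes with a double edge at one end; the terminal node there is the unique short simple root (B_3). A semisimple Lie algebra decomposes uniquely as the direct sum of simple ideals, one per connected component of its Dynkin diagram, so g ≅ A_4 ⊕ B_3 (dimension 24 + 21 = 45).

A_4 ⊕ B_3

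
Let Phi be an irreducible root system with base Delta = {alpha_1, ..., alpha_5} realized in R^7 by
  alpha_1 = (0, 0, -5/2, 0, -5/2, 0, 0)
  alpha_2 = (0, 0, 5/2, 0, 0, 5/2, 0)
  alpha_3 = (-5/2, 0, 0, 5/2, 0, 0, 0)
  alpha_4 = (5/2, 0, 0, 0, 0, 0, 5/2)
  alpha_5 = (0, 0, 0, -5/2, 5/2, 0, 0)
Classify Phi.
Compute the Cartan integers a_ij = 2(alpha_i, alpha_j)/(alpha_j, alpha_j); the resulting 5x5 Cartan matrix is
[[2, -1, 0, 0, -1], [-1, 2, 0, 0, 0], [0, 0, 2, -1, -1], [0, 0, -1, 2, 0], [-1, 0, -1, 0, 2]].
All simple roots have the same length, so the diagram is simply laced. The associated Dynkin diagram is a chain of 5 nodes with single edges (A_5), so the type is A_5 (the algebra sl(6)).

A_5 (sl(6))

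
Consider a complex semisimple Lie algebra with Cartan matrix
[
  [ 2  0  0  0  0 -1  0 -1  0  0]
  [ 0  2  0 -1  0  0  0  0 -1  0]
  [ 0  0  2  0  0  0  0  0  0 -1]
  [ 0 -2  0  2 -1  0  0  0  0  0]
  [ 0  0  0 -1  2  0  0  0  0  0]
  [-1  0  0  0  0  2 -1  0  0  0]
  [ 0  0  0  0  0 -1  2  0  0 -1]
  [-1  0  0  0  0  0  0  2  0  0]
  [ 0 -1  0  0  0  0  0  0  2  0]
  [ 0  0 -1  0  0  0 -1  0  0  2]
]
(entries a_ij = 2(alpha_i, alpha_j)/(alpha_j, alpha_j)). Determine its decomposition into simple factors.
The diagram associated to this matrix has two connected components: the simple roots {alpha_1, alpha_3, alpha_6, alpha_7, alpha_8, alpha_10} form a chain of 6 nodes with single edges (A_6), and {alpha_2, alpha_4, alpha_5, alpha_9} form a chain of 4 nodes with a double edge between the middle two (F_4). A semisimple Lie algebra decomposes uniquely as the direct sum of simple ideals, one per connected component of its Dynkin diagram, so g ≅ A_6 ⊕ F_4 (dimension 48 + 52 = 100).

type A_6 ⊕ type F_4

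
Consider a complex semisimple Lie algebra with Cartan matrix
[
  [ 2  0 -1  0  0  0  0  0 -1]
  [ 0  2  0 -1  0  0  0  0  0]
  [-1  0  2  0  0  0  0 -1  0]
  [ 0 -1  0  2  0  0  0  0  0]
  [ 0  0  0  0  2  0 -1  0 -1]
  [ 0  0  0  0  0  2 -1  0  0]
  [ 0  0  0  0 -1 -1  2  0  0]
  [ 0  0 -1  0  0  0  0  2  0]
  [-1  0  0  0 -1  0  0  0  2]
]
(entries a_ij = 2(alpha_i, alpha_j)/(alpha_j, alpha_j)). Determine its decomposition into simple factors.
A_2 (sl(3)) + A_7 (sl(8))

The diagram associated to this matrix has two connected components: the simple roots {alpha_2, alpha_4} form a chain of 2 nodes with single edges (A_2), and {alpha_1, alpha_3, alpha_5, alpha_6, alpha_7, alpha_8, alpha_9} form a chain of 7 nodes with single edges (A_7). A semisimple Lie algebra decomposes uniquely as the direct sum of simple ideals, one per connected component of its Dynkin diagram, so g ≅ A_2 ⊕ A_7 (dimension 8 + 63 = 71).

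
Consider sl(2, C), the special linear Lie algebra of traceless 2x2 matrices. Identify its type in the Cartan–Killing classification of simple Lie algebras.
This is sl(2), which has dimension 2^2 - 1 = 3 and rank 2 - 1 = 1 (a Cartan subalgebra is the diagonal traceless matrices). In the classification of classical Lie algebras, the special linear algebra sl(n+1) has type A_n; here n = 1, so the Dynkin diagram is a chain of 1 nodes with single edges (A_1). Hence the type is A_1.

type A_1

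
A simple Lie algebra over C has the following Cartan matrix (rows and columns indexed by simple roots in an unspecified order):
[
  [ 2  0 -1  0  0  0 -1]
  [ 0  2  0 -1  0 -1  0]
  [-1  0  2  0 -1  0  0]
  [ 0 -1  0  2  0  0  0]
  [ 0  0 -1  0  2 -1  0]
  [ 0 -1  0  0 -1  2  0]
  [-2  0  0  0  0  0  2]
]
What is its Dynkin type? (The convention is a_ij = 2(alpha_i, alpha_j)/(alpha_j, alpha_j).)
C7

The matrix has rank 7 with 2's on the diagonal. Reading the off-diagonal entries as Dynkin edges (a single edge where a_ij = a_ji = -1; a double or triple edge where a_ij * a_ji = 2 or 3), the diagram is a chain of 7 nodes with a double edge at one end; the terminal node there is the unique long simple root (C_7). One simple-root ordering that puts it in standard form is (alpha_4, alpha_2, alpha_6, alpha_5, alpha_3, alpha_1, alpha_7). So the algebra is type C_7, i.e. sp(14).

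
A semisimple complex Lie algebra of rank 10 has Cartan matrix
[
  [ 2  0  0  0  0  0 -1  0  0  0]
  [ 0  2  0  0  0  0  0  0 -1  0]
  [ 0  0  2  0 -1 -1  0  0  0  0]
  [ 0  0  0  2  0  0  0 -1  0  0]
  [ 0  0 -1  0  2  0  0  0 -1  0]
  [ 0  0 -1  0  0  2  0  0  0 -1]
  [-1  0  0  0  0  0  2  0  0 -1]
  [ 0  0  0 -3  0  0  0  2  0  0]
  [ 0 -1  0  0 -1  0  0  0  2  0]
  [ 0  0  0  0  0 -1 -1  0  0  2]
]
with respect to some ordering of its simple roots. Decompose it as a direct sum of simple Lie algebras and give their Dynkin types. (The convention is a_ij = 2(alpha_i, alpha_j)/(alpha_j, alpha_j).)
type A_8 ⊕ type G_2

The diagram associated to this matrix has two connected components: the simple roots {alpha_1, alpha_2, alpha_3, alpha_5, alpha_6, alpha_7, alpha_9, alpha_10} form a chain of 8 nodes with single edges (A_8), and {alpha_4, alpha_8} form two nodes joined by a triple edge (G_2). A semisimple Lie algebra decomposes uniquely as the direct sum of simple ideals, one per connected component of its Dynkin diagram, so g ≅ A_8 ⊕ G_2 (dimension 80 + 14 = 94).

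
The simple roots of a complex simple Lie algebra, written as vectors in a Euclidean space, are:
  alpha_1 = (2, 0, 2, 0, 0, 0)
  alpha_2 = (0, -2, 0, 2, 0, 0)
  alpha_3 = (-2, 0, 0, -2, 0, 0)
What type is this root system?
A3

Compute the Cartan integers a_ij = 2(alpha_i, alpha_j)/(alpha_j, alpha_j); the resulting 3x3 Cartan matrix is
[[2, 0, -1], [0, 2, -1], [-1, -1, 2]].
All simple roots have the same length, so the diagram is simply laced. The associated Dynkin diagram is a chain of 3 nodes with single edges (A_3), so the type is A_3 (the algebra sl(4)).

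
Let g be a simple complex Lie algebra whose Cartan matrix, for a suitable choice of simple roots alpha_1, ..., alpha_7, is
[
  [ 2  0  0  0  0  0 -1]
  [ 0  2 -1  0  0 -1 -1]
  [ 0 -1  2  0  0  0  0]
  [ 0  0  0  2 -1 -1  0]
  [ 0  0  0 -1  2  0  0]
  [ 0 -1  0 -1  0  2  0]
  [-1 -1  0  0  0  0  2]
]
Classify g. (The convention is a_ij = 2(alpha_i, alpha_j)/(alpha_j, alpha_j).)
The matrix has rank 7 with 2's on the diagonal. Reading the off-diagonal entries as Dynkin edges (a single edge where a_ij = a_ji = -1; a double or triple edge where a_ij * a_ji = 2 or 3), the diagram is a chain of 6 nodes with one extra node attached to the third node from one end (E_7). One simple-root ordering that puts it in standard form is (alpha_1, alpha_3, alpha_7, alpha_2, alpha_6, alpha_4, alpha_5). So the algebra is type E_7.

E7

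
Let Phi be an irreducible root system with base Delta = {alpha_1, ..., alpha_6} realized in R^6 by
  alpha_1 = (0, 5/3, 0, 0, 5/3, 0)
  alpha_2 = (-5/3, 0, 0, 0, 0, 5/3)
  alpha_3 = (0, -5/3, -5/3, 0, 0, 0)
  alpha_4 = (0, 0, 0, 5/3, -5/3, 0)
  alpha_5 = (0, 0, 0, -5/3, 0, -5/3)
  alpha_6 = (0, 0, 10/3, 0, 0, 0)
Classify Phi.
C_6 (sp(12))

Compute the Cartan integers a_ij = 2(alpha_i, alpha_j)/(alpha_j, alpha_j); the resulting 6x6 Cartan matrix is
[[2, 0, -1, -1, 0, 0], [0, 2, 0, 0, -1, 0], [-1, 0, 2, 0, 0, -1], [-1, 0, 0, 2, -1, 0], [0, -1, 0, -1, 2, 0], [0, 0, -2, 0, 0, 2]].
The roots have two lengths (squared-length ratio 2:1); the short ones are alpha_{1,2,3,4,5}. The associated Dynkin diagram is a chain of 6 nodes with a double edge at one end; the terminal node there is the unique long simple root (C_6), so the type is C_6 (the algebra sp(12)).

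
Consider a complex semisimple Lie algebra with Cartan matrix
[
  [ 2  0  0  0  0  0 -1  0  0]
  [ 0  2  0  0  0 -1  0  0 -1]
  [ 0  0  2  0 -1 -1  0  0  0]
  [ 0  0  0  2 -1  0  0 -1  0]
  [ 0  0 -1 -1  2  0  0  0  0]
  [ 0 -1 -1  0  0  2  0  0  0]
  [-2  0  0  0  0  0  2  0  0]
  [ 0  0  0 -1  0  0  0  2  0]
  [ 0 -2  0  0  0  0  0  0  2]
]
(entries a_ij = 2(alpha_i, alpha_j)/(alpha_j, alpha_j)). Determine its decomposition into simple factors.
The diagram associated to this matrix has two connected components: the simple roots {alpha_1, alpha_7} form a chain of 2 nodes with a double edge at one end; the terminal node there is the unique short simple root (B_2), and {alpha_2, alpha_3, alpha_4, alpha_5, alpha_6, alpha_8, alpha_9} form a chain of 7 nodes with a double edge at one end; the terminal node there is the unique long simple root (C_7). A semisimple Lie algebra decomposes uniquely as the direct sum of simple ideals, one per connected component of its Dynkin diagram, so g ≅ B_2 ⊕ C_7 (dimension 10 + 105 = 115).

B_2 (so(5)) + C_7 (sp(14))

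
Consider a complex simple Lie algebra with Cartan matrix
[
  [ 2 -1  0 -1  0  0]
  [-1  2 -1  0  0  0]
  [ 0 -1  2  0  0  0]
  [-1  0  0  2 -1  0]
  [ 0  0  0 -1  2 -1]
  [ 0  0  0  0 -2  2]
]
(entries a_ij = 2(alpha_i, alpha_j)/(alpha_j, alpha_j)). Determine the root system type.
C_6

The matrix has rank 6 with 2's on the diagonal. Reading the off-diagonal entries as Dynkin edges (a single edge where a_ij = a_ji = -1; a double or triple edge where a_ij * a_ji = 2 or 3), the diagram is a chain of 6 nodes with a double edge at one end; the terminal node there is the unique long simple root (C_6). One simple-root ordering that puts it in standard form is (alpha_3, alpha_2, alpha_1, alpha_4, alpha_5, alpha_6). So the algebra is type C_6, i.e. sp(12).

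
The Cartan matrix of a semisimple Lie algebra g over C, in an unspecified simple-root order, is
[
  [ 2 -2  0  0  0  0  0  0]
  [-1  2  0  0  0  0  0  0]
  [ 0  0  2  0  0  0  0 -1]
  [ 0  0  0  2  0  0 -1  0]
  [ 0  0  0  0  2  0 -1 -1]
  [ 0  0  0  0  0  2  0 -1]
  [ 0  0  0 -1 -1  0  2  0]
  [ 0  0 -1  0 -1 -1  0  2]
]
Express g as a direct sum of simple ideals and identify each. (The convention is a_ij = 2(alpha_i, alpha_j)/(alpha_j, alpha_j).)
The diagram associated to this matrix has two connected components: the simple roots {alpha_1, alpha_2} form a chain of 2 nodes with a double edge at one end; the terminal node there is the unique short simple root (B_2), and {alpha_3, alpha_4, alpha_5, alpha_6, alpha_7, alpha_8} form a chain of 4 nodes with a fork of two nodes at one end (D_6). A semisimple Lie algebra decomposes uniquely as the direct sum of simple ideals, one per connected component of its Dynkin diagram, so g ≅ B_2 ⊕ D_6 (dimension 10 + 66 = 76).

B2 + D6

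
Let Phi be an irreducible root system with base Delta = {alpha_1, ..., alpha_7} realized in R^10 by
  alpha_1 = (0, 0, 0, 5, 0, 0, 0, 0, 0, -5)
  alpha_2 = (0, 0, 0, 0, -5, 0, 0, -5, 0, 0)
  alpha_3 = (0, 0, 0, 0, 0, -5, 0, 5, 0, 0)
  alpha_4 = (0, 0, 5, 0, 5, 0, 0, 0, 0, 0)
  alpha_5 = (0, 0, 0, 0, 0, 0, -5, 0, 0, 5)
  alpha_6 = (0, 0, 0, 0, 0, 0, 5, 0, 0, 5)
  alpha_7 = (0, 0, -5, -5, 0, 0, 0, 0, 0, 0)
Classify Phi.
Compute the Cartan integers a_ij = 2(alpha_i, alpha_j)/(alpha_j, alpha_j); the resulting 7x7 Cartan matrix is
[[2, 0, 0, 0, -1, -1, -1], [0, 2, -1, -1, 0, 0, 0], [0, -1, 2, 0, 0, 0, 0], [0, -1, 0, 2, 0, 0, -1], [-1, 0, 0, 0, 2, 0, 0], [-1, 0, 0, 0, 0, 2, 0], [-1, 0, 0, -1, 0, 0, 2]].
All simple roots have the same length, so the diagram is simply laced. The associated Dynkin diagram is a chain of 5 nodes with a fork of two nodes at one end (D_7), so the type is D_7 (the algebra so(14)).

D7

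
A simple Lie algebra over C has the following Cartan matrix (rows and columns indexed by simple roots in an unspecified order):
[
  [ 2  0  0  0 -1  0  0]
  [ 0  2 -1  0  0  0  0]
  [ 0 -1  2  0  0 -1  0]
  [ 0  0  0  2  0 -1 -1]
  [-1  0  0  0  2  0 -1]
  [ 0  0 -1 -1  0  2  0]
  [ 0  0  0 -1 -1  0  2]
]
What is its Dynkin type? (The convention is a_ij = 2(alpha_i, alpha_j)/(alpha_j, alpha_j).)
The matrix has rank 7 with 2's on the diagonal. Reading the off-diagonal entries as Dynkin edges (a single edge where a_ij = a_ji = -1; a double or triple edge where a_ij * a_ji = 2 or 3), the diagram is a chain of 7 nodes with single edges (A_7). One simple-root ordering that puts it in standard form is (alpha_2, alpha_3, alpha_6, alpha_4, alpha_7, alpha_5, alpha_1). So the algebra is type A_7, i.e. sl(8).

type A_7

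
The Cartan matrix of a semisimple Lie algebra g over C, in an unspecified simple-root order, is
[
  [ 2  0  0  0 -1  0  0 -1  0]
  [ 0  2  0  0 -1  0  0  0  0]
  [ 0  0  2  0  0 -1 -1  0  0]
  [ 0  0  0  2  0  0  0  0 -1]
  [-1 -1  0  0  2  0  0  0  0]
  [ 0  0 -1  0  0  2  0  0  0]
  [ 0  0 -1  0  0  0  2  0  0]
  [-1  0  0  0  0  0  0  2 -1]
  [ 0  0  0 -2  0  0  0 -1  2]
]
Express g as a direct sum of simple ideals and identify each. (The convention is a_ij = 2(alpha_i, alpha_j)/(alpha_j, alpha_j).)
The diagram associated to this matrix has two connected components: the simple roots {alpha_3, alpha_6, alpha_7} form a chain of 3 nodes with single edges (A_3), and {alpha_1, alpha_2, alpha_4, alpha_5, alpha_8, alpha_9} form a chain of 6 nodes with a double edge at one end; the terminal node there is the unique short simple root (B_6). A semisimple Lie algebra decomposes uniquely as the direct sum of simple ideals, one per connected component of its Dynkin diagram, so g ≅ A_3 ⊕ B_6 (dimension 15 + 78 = 93).

A3 ⊕ B6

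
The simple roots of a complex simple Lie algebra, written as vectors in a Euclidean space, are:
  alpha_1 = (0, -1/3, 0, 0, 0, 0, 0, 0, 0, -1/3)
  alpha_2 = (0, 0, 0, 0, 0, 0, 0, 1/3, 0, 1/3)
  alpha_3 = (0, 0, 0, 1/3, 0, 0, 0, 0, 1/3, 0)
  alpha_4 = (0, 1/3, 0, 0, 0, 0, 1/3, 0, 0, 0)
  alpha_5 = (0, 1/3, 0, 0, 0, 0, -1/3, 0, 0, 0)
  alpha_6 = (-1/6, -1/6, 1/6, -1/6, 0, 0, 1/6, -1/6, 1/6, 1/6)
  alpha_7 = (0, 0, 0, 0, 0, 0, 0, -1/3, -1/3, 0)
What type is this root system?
Compute the Cartan integers a_ij = 2(alpha_i, alpha_j)/(alpha_j, alpha_j); the resulting 7x7 Cartan matrix is
[[2, -1, 0, -1, -1, 0, 0], [-1, 2, 0, 0, 0, 0, -1], [0, 0, 2, 0, 0, 0, -1], [-1, 0, 0, 2, 0, 0, 0], [-1, 0, 0, 0, 2, -1, 0], [0, 0, 0, 0, -1, 2, 0], [0, -1, -1, 0, 0, 0, 2]].
All simple roots have the same length, so the diagram is simply laced. The associated Dynkin diagram is a chain of 6 nodes with one extra node attached to the third node from one end (E_7), so the type is E_7.

E_7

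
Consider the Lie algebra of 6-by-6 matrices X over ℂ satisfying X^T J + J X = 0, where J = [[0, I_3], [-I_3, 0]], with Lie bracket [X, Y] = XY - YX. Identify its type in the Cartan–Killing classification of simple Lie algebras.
C_3

This is sp(6), which has dimension 6(6+1)/2 = 21 and rank 6/2 = 3. In the classification of classical Lie algebras, the symplectic algebra sp(2n) has type C_n; here n = 3, so the Dynkin diagram is a chain of 3 nodes with a double edge at one end; the terminal node there is the unique long simple root (C_3). Hence the type is C_3.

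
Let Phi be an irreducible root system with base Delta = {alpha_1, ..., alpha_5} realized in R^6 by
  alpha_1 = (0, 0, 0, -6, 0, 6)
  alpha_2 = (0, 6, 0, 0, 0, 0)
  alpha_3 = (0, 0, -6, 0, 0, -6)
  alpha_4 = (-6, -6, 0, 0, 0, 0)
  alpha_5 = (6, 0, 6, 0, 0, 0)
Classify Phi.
Compute the Cartan integers a_ij = 2(alpha_i, alpha_j)/(alpha_j, alpha_j); the resulting 5x5 Cartan matrix is
[[2, 0, -1, 0, 0], [0, 2, 0, -1, 0], [-1, 0, 2, 0, -1], [0, -2, 0, 2, -1], [0, 0, -1, -1, 2]].
The roots have two lengths (squared-length ratio 2:1); the short ones are alpha_{2}. The associated Dynkin diagram is a chain of 5 nodes with a double edge at one end; the terminal node there is the unique short simple root (B_5), so the type is B_5 (the algebra so(11)).

B_5 (so(11))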